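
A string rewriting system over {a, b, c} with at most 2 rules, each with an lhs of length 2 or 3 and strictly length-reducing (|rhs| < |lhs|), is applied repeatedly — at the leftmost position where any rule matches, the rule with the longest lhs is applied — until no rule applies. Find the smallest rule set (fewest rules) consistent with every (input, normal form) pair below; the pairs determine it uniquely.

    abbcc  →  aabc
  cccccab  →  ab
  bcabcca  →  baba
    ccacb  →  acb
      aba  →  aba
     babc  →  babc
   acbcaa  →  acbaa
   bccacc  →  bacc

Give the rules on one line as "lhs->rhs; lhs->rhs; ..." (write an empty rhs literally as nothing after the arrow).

bbc->ab; ca->a

  | abbcc => aabc
  | cccccab => ccccab => cccab => ccab => cab => ab
  | bcabcca => babcca => babca => baba
  | ccacb => cacb => acb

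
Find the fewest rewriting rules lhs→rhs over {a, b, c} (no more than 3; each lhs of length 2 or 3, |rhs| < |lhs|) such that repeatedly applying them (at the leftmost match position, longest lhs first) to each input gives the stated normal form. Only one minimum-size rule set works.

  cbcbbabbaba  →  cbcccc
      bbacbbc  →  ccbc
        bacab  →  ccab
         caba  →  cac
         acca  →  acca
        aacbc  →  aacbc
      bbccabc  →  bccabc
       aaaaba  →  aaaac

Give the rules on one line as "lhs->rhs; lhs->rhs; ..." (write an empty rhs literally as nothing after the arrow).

  | cbcbbabbaba => cbcbabbaba => cbccbbaba => cbccbaba => cbcccba => cbcccc
  | bbacbbc => bacbbc => ccbbc => ccbc
  | bacab => ccab
  | caba => cac

ba->c; bb->b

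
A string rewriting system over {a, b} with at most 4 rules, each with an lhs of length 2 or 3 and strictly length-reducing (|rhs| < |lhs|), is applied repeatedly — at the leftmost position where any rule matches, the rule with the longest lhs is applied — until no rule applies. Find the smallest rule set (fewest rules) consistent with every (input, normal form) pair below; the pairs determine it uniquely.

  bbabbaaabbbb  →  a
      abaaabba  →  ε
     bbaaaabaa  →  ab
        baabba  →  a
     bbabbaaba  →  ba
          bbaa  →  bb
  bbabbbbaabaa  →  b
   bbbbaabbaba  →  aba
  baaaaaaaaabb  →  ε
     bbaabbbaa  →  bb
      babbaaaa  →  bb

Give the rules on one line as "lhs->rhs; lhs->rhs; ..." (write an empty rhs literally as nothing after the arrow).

aa->; aaa->b; abb->a; bbb->

  | bbabbaaabbbb => bbaaaabbbb => bbbabbbb => abbbb => abb => a
  | abaaabba => abbbba => abba => aa => ε
  | bbaaaabaa => bbbabaa => abaa => ab
  | baabba => bbba => a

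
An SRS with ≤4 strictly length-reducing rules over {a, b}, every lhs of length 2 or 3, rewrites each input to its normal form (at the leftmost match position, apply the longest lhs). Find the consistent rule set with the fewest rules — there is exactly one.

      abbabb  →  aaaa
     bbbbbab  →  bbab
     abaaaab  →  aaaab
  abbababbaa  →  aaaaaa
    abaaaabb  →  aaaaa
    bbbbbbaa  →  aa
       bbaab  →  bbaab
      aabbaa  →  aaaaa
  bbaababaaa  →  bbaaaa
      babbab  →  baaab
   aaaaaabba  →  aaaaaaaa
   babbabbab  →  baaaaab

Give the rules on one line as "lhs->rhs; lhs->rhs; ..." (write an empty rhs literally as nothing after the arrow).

  | abbabb => aaabb => aaaa
  | bbbbbab => bbab
  | abaaaab => aaaab
  | abbababbaa => aaababbaa => aaabbaa => aaaaaa

aba->a; abb->aa; bbb->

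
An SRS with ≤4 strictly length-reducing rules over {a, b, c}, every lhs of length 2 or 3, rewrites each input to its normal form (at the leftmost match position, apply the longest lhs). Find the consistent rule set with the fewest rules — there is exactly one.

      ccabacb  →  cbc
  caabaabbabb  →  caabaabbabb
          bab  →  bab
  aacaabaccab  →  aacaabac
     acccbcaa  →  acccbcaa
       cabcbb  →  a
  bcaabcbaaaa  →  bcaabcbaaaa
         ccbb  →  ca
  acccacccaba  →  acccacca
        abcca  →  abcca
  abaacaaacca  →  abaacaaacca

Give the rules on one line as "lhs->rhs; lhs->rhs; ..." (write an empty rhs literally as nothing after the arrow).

  | ccabacb => cacb => cbc
  | caabaabbabb
  | bab
  | aacaabaccab => aacaabac

acb->bc; cab->; cbb->a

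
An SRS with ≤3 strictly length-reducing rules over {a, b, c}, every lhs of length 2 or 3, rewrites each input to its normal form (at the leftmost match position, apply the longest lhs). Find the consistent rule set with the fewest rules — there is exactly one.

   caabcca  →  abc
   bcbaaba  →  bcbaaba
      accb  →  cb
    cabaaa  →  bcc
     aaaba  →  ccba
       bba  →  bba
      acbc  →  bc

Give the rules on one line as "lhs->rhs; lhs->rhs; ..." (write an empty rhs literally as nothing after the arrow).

aaa->cc; ac->; ca->

  | caabcca => abcca => abc
  | bcbaaba
  | accb => cb
  | cabaaa => baaa => bcc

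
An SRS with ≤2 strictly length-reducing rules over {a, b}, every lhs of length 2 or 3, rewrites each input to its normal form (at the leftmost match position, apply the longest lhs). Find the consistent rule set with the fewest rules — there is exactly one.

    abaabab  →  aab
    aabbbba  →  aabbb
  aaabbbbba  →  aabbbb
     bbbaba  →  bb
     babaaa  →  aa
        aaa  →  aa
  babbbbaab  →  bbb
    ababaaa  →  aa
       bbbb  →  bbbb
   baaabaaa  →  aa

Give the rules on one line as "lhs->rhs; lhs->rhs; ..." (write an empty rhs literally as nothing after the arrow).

  | abaabab => aabab => aab
  | aabbbba => aabbb
  | aaabbbbba => aabbbbba => aabbbb
  | bbbaba => bbba => bb

aaa->aa; ba->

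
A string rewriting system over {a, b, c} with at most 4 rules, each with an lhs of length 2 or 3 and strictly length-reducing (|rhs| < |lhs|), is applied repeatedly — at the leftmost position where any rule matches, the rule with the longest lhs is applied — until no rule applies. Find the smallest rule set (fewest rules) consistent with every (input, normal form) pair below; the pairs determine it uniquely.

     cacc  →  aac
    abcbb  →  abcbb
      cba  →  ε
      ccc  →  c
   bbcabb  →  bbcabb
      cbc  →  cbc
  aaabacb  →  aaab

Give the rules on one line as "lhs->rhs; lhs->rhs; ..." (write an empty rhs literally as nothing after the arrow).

  | cacc => aac
  | abcbb
  | cba => cc => ε
  | ccc => c

ba->c; cac->aa; cc->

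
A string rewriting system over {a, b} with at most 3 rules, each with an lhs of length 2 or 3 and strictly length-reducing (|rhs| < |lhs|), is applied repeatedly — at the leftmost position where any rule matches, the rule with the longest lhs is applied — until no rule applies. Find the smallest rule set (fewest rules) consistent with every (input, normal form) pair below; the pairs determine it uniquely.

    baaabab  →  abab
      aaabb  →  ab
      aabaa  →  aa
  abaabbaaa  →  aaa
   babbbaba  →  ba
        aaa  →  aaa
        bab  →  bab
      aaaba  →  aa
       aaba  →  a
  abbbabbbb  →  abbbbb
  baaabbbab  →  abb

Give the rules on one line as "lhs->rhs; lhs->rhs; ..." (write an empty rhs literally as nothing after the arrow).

aab->; baa->; bba->

  | baaabab => abab
  | aaabb => ab
  | aabaa => aa
  | abaabbaaa => abbaaa => aaa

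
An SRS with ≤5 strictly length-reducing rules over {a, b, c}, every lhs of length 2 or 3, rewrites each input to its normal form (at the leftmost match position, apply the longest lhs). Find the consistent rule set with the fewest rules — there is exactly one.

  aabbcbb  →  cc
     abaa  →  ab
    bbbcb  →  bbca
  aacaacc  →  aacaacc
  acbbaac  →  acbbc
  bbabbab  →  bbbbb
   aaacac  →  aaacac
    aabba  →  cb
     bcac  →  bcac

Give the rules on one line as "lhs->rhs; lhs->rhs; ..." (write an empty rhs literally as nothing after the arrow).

  | aabbcbb => cbcbb => ccab => cc
  | abaa => aba => ab
  | bbbcb => bbca
  | aacaacc

aab->c; ba->b; bcb->ca; cab->c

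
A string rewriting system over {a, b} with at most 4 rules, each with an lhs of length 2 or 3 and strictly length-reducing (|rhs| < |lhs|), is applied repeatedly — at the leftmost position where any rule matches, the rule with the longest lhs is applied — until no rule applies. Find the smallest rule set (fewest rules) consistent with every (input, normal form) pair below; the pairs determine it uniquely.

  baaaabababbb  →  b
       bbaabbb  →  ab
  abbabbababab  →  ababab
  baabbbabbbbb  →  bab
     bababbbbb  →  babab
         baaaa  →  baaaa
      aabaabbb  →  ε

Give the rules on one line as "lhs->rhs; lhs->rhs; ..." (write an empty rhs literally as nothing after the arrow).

  | baaaabababbb => baaababbb => baabbb => bbb => b
  | bbaabbb => abbb => ab
  | abbabbababab => abbababab => ababab
  | baabbbabbbbb => bbbabbbbb => babbbbb => babbb => bab

aab->; bb->; bba->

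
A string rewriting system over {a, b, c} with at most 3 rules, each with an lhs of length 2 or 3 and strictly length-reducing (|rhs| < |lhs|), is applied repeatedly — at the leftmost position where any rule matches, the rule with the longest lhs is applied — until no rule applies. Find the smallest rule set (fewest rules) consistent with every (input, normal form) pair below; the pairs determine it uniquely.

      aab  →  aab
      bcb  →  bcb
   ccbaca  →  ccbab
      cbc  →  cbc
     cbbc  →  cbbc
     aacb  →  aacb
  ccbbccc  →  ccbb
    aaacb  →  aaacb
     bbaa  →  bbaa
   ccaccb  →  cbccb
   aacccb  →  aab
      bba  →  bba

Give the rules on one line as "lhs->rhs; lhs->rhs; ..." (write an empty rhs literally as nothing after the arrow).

ca->b; ccc->

  | aab
  | bcb
  | ccbaca => ccbab
  | cbc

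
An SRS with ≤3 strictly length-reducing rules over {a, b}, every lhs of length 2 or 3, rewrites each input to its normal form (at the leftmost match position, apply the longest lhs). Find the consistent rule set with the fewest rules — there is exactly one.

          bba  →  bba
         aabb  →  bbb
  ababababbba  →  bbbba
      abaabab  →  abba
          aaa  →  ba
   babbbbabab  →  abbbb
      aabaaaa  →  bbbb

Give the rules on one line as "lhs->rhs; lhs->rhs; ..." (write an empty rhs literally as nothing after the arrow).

aa->b; bab->a

  | bba
  | aabb => bbb
  | ababababbba => aaababbba => bababbba => aabbba => bbbba
  | abaabab => abbbab => abba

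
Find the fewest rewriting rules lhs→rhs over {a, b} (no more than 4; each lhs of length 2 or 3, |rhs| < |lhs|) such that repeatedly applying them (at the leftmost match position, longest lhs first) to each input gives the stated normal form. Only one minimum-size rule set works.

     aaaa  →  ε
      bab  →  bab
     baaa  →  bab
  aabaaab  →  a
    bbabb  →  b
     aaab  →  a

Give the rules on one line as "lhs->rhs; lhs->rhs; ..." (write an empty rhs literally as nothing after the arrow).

aaa->ab; aba->; bb->; bba->b

  | aaaa => aba => ε
  | bab
  | baaa => bab
  | aabaaab => aaab => abb => a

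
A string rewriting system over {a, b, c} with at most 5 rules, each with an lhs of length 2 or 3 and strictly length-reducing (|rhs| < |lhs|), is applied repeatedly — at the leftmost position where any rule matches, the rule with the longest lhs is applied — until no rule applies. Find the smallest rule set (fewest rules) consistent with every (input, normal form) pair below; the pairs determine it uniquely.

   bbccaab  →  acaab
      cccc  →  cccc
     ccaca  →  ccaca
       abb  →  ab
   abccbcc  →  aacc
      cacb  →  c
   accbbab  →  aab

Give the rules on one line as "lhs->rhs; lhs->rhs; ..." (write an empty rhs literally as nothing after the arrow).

  | bbccaab => bccaab => acaab
  | cccc
  | ccaca
  | abb => ab

acb->bc; bb->b; bc->a; cb->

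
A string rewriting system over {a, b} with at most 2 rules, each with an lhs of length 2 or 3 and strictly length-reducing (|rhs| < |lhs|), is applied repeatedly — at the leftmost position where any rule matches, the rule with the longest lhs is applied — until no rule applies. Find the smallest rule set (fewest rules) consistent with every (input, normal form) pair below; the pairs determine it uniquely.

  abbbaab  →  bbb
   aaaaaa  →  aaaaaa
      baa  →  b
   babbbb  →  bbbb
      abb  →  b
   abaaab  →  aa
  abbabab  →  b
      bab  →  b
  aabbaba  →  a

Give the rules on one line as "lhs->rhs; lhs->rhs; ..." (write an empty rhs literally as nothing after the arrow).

ab->; baa->b

  | abbbaab => bbaab => bbb
  | aaaaaa
  | baa => b
  | babbbb => bbbb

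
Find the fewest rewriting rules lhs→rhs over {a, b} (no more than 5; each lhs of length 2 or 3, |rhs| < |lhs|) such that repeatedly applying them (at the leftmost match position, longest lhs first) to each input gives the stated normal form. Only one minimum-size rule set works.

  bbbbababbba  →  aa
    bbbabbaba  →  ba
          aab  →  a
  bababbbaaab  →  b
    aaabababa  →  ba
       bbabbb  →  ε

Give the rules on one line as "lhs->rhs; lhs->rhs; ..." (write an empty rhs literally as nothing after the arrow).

  | bbbbababbba => abababbba => abbabbba => babbba => bbba => aa
  | bbbabbaba => aabbaba => ababa => abba => ba
  | aab => a
  | bababbbaaab => babbbbaaab => bbbbaaab => abaaab => abaab => abab => abb => b

aaa->aa; ab->; aba->ab; bbb->a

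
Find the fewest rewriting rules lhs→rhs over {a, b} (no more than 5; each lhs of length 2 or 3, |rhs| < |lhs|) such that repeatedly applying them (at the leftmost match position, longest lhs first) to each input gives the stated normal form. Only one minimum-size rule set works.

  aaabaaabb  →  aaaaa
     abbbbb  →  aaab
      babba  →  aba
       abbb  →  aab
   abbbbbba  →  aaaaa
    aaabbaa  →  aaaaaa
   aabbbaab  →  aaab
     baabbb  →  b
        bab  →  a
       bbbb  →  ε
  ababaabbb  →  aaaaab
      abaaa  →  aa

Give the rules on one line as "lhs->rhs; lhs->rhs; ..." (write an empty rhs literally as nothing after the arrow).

  | aaabaaabb => aaaabb => aaaaa
  | abbbbb => aabbb => aaab
  | babba => aba
  | abbb => aab

abb->aa; baa->; bab->a; bb->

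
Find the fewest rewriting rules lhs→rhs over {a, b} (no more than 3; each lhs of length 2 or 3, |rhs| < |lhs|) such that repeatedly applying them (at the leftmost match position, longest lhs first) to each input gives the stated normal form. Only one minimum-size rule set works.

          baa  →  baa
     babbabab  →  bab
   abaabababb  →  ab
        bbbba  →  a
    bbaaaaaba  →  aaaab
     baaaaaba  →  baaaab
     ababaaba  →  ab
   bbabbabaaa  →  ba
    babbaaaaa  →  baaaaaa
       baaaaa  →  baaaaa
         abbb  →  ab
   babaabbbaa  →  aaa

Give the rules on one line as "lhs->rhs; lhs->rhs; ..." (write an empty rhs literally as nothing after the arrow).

aba->b; bb->b; bba->a

  | baa
  | babbabab => baabab => babb => bab
  | abaabababb => babababb => bbbabb => bbabb => abb => ab
  | bbbba => bbba => bba => a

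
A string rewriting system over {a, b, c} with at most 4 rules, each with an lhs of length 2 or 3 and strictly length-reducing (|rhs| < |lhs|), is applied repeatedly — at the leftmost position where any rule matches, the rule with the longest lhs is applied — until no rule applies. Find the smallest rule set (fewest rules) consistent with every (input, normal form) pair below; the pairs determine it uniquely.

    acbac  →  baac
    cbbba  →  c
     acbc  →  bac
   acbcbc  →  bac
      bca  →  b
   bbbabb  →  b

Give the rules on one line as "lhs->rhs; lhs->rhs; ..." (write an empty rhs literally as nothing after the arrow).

  | acbac => baac
  | cbbba => cca => c
  | acbc => bac
  | acbcbc => bacbc => bbac => bac

acb->ba; bb->b; bbb->c; ca->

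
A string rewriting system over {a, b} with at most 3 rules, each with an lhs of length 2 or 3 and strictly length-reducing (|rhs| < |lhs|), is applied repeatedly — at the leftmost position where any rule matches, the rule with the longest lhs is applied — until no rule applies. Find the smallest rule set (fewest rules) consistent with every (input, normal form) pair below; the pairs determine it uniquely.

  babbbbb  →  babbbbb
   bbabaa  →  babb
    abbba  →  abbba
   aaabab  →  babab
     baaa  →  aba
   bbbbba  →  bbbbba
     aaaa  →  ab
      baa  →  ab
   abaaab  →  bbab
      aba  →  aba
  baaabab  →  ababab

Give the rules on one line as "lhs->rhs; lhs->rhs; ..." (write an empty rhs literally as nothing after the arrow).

aa->b; baa->ab

  | babbbbb
  | bbabaa => bbaab => babb
  | abbba
  | aaabab => babab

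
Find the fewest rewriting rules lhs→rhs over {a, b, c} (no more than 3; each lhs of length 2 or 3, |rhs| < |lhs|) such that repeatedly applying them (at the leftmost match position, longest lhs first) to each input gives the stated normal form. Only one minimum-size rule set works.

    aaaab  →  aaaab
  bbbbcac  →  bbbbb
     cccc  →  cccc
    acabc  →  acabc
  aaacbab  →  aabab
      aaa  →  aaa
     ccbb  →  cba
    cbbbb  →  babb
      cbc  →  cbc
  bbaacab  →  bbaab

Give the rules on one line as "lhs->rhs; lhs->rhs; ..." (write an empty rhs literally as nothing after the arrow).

  | aaaab
  | bbbbcac => bbbbb
  | cccc
  | acabc

aac->a; cac->b; cbb->ba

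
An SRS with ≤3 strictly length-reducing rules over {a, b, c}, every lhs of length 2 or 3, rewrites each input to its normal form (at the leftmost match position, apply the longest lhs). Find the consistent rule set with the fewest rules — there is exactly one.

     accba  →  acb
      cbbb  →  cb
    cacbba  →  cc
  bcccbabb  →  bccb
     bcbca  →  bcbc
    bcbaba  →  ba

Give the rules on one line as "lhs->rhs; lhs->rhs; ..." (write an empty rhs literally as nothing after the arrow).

bb->; ca->c; cba->b

  | accba => acb
  | cbbb => cb
  | cacbba => ccbba => cca => cc
  | bcccbabb => bccbbb => bccb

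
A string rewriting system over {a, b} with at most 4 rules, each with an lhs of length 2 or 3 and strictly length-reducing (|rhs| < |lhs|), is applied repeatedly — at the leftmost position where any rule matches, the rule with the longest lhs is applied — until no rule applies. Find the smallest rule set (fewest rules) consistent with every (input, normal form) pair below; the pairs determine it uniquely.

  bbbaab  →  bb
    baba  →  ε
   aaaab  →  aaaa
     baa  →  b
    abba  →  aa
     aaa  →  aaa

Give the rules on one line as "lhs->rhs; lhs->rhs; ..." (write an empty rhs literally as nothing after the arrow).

ab->a; ba->b; bba->

  | bbbaab => bab => bb
  | baba => bba => ε
  | aaaab => aaaa
  | baa => ba => b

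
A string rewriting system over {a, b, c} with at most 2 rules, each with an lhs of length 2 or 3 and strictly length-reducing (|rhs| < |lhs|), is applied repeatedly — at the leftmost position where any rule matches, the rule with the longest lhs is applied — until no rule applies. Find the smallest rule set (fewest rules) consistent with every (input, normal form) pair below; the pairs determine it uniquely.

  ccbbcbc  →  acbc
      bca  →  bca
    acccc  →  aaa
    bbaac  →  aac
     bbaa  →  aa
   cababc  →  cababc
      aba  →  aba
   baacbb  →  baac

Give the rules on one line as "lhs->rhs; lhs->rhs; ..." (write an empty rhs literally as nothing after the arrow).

bb->; cc->a

  | ccbbcbc => abbcbc => acbc
  | bca
  | acccc => aacc => aaa
  | bbaac => aac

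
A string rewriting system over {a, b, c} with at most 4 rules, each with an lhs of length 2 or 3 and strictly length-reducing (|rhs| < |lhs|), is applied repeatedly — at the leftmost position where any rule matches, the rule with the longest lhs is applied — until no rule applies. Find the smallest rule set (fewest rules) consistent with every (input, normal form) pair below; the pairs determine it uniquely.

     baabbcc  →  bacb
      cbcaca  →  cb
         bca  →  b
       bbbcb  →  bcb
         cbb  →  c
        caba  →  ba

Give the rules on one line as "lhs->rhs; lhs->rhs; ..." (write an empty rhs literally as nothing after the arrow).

acc->cb; bb->; ca->

  | baabbcc => baacc => bacb
  | cbcaca => cbca => cb
  | bca => b
  | bbbcb => bcb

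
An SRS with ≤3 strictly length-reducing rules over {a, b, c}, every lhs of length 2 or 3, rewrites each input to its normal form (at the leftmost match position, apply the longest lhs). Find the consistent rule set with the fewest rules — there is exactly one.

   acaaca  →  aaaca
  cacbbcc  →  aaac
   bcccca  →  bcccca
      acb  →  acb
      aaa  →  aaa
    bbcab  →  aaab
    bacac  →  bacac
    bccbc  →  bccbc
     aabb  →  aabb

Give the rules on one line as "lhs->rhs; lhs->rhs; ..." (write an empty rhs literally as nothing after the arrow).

  | acaaca => aaaca
  | cacbbcc => cacaac => caaac => aaac
  | bcccca
  | acb

bbc->aa; caa->aa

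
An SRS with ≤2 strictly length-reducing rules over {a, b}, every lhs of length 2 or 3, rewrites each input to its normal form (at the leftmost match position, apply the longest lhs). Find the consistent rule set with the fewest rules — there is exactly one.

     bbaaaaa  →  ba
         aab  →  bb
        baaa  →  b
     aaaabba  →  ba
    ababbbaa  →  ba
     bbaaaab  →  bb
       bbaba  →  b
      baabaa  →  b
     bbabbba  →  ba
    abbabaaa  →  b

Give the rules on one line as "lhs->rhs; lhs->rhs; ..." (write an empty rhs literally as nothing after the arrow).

aa->b; bba->aa

  | bbaaaaa => aaaaaa => baaaa => bbaa => aaa => ba
  | aab => bb
  | baaa => bba => aa => b
  | aaaabba => baabba => bbbba => bbaa => aaa => ba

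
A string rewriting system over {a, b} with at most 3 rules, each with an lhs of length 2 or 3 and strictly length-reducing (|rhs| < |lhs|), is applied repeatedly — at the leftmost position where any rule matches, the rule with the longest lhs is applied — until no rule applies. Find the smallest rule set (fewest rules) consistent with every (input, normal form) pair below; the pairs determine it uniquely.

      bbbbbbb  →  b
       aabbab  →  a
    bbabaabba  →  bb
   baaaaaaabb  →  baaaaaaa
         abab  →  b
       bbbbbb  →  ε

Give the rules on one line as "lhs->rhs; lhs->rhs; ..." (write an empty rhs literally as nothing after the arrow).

ab->a; aba->; bbb->

  | bbbbbbb => bbbb => b
  | aabbab => aabab => ab => a
  | bbabaabba => bbabba => bbaba => bb
  | baaaaaaabb => baaaaaaab => baaaaaaa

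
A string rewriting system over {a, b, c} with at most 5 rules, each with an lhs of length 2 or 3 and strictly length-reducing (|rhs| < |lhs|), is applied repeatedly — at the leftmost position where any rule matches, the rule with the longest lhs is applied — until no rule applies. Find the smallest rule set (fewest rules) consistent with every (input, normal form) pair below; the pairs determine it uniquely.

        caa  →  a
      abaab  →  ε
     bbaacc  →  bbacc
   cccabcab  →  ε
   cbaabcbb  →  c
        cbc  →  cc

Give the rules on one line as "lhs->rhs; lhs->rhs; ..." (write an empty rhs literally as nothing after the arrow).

aa->a; ab->; ca->a; cb->c

  | caa => aa => a
  | abaab => aab => ab => ε
  | bbaacc => bbacc
  | cccabcab => ccabcab => cabcab => abcab => cab => ab => ε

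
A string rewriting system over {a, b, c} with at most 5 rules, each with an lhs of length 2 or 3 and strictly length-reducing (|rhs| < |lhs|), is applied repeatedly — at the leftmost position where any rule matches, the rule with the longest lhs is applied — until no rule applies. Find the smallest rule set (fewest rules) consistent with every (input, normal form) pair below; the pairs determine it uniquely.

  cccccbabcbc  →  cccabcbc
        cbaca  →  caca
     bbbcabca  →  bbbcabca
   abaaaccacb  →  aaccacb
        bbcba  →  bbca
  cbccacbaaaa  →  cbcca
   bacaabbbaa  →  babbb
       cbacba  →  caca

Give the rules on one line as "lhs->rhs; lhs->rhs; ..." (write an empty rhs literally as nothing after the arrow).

baa->; caa->b; cba->ca; ccb->

  | cccccbabcbc => cccabcbc
  | cbaca => caca
  | bbbcabca
  | abaaaccacb => aaccacb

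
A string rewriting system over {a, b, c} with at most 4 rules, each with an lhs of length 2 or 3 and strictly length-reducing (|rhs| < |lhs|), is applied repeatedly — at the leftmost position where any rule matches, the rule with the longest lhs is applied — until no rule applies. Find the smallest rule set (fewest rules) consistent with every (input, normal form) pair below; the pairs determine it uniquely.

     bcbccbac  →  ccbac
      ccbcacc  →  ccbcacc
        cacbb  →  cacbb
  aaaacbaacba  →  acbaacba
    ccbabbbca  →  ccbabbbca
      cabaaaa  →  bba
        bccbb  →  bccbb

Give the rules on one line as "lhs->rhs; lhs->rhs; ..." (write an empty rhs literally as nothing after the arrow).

  | bcbccbac => ccbac
  | ccbcacc
  | cacbb
  | aaaacbaacba => acbaacba

aaa->; bcb->; cab->bb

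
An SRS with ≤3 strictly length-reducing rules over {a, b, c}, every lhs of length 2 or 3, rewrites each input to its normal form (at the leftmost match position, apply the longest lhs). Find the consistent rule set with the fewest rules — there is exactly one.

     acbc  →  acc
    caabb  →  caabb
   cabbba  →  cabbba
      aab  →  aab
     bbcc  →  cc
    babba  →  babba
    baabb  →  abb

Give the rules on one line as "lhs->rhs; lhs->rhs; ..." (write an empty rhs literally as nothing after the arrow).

  | acbc => acc
  | caabb
  | cabbba
  | aab

baa->a; bc->c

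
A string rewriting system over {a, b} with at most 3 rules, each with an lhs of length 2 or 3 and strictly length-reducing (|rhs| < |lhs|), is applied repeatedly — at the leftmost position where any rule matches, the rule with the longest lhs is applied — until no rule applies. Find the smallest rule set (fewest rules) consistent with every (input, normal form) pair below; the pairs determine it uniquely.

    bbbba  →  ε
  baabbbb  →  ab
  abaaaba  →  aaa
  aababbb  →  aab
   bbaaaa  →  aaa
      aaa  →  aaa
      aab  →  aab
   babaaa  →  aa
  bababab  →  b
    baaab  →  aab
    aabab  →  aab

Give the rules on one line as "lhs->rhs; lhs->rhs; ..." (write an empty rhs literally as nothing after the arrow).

ba->; bb->b

  | bbbba => bbba => bba => ba => ε
  | baabbbb => abbbb => abbb => abb => ab
  | abaaaba => aaaba => aaa
  | aababbb => aabbb => aabb => aab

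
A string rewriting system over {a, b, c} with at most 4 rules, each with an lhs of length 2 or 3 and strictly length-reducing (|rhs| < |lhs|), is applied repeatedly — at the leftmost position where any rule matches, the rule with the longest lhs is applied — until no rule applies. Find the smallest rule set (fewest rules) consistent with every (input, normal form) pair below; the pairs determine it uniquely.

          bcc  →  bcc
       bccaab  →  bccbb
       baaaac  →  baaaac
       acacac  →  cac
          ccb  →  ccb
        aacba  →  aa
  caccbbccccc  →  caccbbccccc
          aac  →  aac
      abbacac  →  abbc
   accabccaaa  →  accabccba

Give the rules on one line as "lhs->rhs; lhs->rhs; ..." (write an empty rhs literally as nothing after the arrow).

  | bcc
  | bccaab => bccbb
  | baaaac
  | acacac => cac

aca->; acb->; caa->cb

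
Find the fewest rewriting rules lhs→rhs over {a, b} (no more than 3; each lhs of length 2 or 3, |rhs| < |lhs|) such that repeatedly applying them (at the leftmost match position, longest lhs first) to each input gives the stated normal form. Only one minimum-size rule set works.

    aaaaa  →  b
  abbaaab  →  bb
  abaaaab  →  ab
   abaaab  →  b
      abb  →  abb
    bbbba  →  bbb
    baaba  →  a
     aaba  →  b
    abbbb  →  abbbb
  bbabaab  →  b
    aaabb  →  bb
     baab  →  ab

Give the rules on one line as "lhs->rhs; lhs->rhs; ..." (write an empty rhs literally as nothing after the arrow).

  | aaaaa => baaa => aa => b
  | abbaaab => abaab => aab => bb
  | abaaaab => aaaab => baab => ab
  | abaaab => aaab => bab => b

aa->b; ba->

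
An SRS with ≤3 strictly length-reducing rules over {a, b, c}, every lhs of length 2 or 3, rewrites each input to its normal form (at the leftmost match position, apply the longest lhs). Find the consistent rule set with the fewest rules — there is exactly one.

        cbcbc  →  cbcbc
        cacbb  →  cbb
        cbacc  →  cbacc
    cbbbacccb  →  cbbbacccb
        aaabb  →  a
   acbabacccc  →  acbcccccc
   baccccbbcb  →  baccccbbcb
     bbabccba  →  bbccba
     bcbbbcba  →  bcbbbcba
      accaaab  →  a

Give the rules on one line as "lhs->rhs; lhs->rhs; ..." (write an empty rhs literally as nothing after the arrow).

ab->; aba->cc; ca->

  | cbcbc
  | cacbb => cbb
  | cbacc
  | cbbbacccb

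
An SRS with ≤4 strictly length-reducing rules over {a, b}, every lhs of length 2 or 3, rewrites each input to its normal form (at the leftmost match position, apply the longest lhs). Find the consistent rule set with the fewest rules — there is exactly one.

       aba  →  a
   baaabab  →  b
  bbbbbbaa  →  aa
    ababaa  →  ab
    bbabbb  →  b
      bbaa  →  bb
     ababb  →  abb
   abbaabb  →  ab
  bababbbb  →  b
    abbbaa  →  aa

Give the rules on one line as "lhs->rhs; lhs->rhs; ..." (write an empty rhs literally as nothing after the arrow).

  | aba => a
  | baaabab => babab => bab => b
  | bbbbbbaa => bbbaa => aa
  | ababaa => abaa => ab

aaa->aa; ba->; baa->b; bbb->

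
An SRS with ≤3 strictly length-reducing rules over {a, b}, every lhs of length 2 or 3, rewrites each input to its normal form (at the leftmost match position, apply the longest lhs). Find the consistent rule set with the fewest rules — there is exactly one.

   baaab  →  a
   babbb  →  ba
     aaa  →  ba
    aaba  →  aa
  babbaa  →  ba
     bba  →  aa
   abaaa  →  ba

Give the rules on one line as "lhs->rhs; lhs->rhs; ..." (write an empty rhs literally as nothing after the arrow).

  | baaab => bbab => aab => a
  | babbb => baab => ba
  | aaa => ba
  | aaba => aa

aaa->ba; aab->a; bb->a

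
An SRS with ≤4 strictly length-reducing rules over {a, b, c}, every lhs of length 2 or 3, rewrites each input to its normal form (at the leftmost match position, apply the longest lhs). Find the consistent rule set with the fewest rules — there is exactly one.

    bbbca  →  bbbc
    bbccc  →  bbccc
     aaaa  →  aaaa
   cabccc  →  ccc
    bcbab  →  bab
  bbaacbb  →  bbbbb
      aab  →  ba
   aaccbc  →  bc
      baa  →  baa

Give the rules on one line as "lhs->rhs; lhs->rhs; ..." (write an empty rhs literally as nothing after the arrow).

  | bbbca => bbbc
  | bbccc
  | aaaa
  | cabccc => cbccc => ccc

aab->ba; aac->b; ca->c; cb->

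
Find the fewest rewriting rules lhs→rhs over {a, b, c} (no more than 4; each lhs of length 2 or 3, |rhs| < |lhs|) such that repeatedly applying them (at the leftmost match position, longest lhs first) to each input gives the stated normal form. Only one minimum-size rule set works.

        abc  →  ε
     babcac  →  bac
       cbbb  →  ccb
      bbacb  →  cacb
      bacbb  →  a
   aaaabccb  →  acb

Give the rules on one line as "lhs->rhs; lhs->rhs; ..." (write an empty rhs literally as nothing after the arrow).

aa->; acc->c; bb->c; bc->a

  | abc => aa => ε
  | babcac => baaac => bac
  | cbbb => ccb
  | bbacb => cacb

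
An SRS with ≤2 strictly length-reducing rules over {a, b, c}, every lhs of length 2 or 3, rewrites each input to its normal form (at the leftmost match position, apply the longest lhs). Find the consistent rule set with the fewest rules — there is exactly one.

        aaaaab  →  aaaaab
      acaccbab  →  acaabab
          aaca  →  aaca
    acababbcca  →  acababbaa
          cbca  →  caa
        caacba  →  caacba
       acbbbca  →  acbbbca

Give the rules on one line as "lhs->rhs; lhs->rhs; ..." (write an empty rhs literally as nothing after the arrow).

  | aaaaab
  | acaccbab => acaabab
  | aaca
  | acababbcca => acababbaa

cbc->ca; cc->a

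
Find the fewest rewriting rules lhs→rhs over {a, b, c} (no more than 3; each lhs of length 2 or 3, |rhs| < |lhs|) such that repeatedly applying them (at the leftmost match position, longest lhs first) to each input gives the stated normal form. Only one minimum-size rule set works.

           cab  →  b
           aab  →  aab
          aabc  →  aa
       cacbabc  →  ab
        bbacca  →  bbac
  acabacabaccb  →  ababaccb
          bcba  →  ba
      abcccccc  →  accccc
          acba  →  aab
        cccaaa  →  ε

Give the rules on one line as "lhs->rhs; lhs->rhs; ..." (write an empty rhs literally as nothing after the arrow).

  | cab => b
  | aab
  | aabc => aa
  | cacbabc => cbabc => abbc => ab

bc->; ca->; cba->ab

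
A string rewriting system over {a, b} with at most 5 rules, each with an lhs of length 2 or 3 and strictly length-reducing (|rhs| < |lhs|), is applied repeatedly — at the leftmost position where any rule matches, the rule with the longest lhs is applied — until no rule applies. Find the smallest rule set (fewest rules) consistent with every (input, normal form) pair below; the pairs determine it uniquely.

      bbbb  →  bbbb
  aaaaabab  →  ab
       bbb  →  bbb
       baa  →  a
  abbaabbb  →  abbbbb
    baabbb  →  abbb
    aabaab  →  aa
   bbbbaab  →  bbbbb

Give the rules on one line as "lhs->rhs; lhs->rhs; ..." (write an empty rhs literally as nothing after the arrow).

aaa->a; aab->aa; ba->; bba->bb

  | bbbb
  | aaaaabab => aaabab => abab => ab
  | bbb
  | baa => a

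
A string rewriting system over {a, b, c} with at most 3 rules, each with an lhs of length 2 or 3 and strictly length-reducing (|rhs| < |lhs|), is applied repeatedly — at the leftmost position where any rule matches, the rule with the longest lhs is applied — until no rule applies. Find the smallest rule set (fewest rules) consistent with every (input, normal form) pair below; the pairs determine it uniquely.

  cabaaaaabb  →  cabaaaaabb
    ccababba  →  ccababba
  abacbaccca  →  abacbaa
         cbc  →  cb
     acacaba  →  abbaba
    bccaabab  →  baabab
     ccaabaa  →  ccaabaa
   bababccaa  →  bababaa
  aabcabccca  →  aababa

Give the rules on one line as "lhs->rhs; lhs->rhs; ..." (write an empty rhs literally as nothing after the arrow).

  | cabaaaaabb
  | ccababba
  | abacbaccca => abacbaa
  | cbc => cb

bc->b; cac->bb; ccc->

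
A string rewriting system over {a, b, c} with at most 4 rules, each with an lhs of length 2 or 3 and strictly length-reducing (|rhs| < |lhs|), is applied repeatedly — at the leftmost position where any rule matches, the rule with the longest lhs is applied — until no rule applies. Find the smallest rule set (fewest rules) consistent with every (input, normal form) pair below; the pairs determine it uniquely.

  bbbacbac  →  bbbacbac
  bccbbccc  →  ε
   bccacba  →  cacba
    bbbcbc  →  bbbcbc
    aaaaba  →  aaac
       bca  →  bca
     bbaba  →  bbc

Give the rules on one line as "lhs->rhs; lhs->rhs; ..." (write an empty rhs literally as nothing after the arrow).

  | bbbacbac
  | bccbbccc => cbbccc => cbcc => cc => ε
  | bccacba => cacba
  | bbbcbc

aba->c; bcc->c; cc->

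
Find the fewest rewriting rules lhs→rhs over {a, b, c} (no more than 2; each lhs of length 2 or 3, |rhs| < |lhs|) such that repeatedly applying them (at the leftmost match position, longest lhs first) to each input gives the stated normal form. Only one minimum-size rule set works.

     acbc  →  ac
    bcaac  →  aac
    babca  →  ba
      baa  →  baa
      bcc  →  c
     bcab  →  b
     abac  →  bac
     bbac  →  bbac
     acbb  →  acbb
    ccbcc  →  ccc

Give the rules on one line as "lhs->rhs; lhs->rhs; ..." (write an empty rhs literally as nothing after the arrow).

ab->b; bc->

  | acbc => ac
  | bcaac => aac
  | babca => bbca => ba
  | baa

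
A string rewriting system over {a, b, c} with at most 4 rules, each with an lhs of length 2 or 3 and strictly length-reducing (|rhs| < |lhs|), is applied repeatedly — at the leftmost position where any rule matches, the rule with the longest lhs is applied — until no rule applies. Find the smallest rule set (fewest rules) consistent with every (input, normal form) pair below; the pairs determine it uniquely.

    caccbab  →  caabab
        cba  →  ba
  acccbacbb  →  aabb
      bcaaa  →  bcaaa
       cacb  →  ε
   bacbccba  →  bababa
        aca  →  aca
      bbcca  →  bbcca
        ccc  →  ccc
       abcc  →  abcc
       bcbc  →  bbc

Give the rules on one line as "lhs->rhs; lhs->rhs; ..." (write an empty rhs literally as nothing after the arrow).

cab->; cb->b; ccb->ab

  | caccbab => caabab
  | cba => ba
  | acccbacbb => acabacbb => aacbb => aabb
  | bcaaa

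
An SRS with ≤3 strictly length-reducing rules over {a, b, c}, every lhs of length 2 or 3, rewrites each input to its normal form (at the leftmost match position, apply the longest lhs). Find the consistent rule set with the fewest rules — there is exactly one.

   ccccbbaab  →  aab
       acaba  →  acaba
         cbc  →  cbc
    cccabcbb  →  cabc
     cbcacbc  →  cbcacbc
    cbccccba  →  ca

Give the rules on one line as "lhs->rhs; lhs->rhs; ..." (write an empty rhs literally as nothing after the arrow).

bb->; cc->

  | ccccbbaab => ccbbaab => bbaab => aab
  | acaba
  | cbc
  | cccabcbb => cabcbb => cabc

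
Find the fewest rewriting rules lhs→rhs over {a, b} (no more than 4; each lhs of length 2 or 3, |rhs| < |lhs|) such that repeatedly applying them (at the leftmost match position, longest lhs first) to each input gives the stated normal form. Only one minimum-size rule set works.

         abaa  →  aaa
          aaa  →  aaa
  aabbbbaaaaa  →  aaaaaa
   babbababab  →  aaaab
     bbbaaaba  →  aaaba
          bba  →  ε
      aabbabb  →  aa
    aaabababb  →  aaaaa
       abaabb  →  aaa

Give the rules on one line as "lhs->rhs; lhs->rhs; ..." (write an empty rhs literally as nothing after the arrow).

  | abaa => aaa
  | aaa
  | aabbbbaaaaa => aabbaaaaa => aaaaaa
  | babbababab => babababab => baababab => aababab => aabaab => aaaab

baa->aa; bab->ba; bb->; bba->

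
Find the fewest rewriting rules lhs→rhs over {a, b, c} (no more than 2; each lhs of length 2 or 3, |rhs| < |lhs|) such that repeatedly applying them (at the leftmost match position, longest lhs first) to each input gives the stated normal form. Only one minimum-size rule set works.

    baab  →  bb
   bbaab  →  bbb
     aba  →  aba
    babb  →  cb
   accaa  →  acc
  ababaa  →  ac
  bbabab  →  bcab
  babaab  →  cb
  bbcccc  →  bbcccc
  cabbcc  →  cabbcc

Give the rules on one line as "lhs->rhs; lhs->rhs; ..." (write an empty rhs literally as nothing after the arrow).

  | baab => bb
  | bbaab => bbb
  | aba
  | babb => cb

aa->; bab->c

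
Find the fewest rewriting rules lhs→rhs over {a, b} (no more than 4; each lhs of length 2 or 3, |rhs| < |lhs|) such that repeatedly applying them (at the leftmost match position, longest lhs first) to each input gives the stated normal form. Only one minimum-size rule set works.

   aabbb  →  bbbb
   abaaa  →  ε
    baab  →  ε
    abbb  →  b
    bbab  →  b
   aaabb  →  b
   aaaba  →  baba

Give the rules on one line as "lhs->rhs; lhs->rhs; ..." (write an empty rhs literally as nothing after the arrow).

  | aabbb => bbbb
  | abaaa => aaba => bba => ε
  | baab => abb => ε
  | abbb => b

aa->b; abb->; baa->ab; bba->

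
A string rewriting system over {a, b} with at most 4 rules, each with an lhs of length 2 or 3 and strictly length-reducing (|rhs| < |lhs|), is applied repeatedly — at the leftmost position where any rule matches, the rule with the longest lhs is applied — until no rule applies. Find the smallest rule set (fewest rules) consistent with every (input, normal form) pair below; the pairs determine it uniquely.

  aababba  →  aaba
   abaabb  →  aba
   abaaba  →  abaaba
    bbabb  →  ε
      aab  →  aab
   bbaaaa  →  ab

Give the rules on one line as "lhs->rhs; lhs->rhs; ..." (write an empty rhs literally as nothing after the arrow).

  | aababba => aaba
  | abaabb => aba
  | abaaba
  | bbabb => bb => ε

aaa->ab; abb->; bb->; bba->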